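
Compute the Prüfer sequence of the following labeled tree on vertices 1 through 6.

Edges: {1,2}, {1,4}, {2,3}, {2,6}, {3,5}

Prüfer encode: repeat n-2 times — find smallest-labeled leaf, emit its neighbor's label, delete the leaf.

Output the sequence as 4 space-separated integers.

Step 1: leaves = {4,5,6}. Remove smallest leaf 4, emit neighbor 1.
Step 2: leaves = {1,5,6}. Remove smallest leaf 1, emit neighbor 2.
Step 3: leaves = {5,6}. Remove smallest leaf 5, emit neighbor 3.
Step 4: leaves = {3,6}. Remove smallest leaf 3, emit neighbor 2.
Done: 2 vertices remain (2, 6). Sequence = [1 2 3 2]

Answer: 1 2 3 2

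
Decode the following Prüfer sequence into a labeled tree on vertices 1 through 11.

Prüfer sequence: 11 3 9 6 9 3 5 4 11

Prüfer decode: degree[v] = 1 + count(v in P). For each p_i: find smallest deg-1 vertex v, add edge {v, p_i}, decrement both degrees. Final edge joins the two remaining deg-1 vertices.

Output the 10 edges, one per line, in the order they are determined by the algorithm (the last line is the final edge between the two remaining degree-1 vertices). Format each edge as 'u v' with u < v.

Answer: 1 11
2 3
7 9
6 8
6 9
3 9
3 5
4 5
4 11
10 11

Derivation:
Initial degrees: {1:1, 2:1, 3:3, 4:2, 5:2, 6:2, 7:1, 8:1, 9:3, 10:1, 11:3}
Step 1: smallest deg-1 vertex = 1, p_1 = 11. Add edge {1,11}. Now deg[1]=0, deg[11]=2.
Step 2: smallest deg-1 vertex = 2, p_2 = 3. Add edge {2,3}. Now deg[2]=0, deg[3]=2.
Step 3: smallest deg-1 vertex = 7, p_3 = 9. Add edge {7,9}. Now deg[7]=0, deg[9]=2.
Step 4: smallest deg-1 vertex = 8, p_4 = 6. Add edge {6,8}. Now deg[8]=0, deg[6]=1.
Step 5: smallest deg-1 vertex = 6, p_5 = 9. Add edge {6,9}. Now deg[6]=0, deg[9]=1.
Step 6: smallest deg-1 vertex = 9, p_6 = 3. Add edge {3,9}. Now deg[9]=0, deg[3]=1.
Step 7: smallest deg-1 vertex = 3, p_7 = 5. Add edge {3,5}. Now deg[3]=0, deg[5]=1.
Step 8: smallest deg-1 vertex = 5, p_8 = 4. Add edge {4,5}. Now deg[5]=0, deg[4]=1.
Step 9: smallest deg-1 vertex = 4, p_9 = 11. Add edge {4,11}. Now deg[4]=0, deg[11]=1.
Final: two remaining deg-1 vertices are 10, 11. Add edge {10,11}.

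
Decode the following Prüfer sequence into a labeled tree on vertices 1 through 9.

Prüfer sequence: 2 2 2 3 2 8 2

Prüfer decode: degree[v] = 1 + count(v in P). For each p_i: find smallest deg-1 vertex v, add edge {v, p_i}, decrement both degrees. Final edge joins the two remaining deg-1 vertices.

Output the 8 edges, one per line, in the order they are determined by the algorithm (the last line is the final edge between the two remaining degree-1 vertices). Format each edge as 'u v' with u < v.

Answer: 1 2
2 4
2 5
3 6
2 3
7 8
2 8
2 9

Derivation:
Initial degrees: {1:1, 2:6, 3:2, 4:1, 5:1, 6:1, 7:1, 8:2, 9:1}
Step 1: smallest deg-1 vertex = 1, p_1 = 2. Add edge {1,2}. Now deg[1]=0, deg[2]=5.
Step 2: smallest deg-1 vertex = 4, p_2 = 2. Add edge {2,4}. Now deg[4]=0, deg[2]=4.
Step 3: smallest deg-1 vertex = 5, p_3 = 2. Add edge {2,5}. Now deg[5]=0, deg[2]=3.
Step 4: smallest deg-1 vertex = 6, p_4 = 3. Add edge {3,6}. Now deg[6]=0, deg[3]=1.
Step 5: smallest deg-1 vertex = 3, p_5 = 2. Add edge {2,3}. Now deg[3]=0, deg[2]=2.
Step 6: smallest deg-1 vertex = 7, p_6 = 8. Add edge {7,8}. Now deg[7]=0, deg[8]=1.
Step 7: smallest deg-1 vertex = 8, p_7 = 2. Add edge {2,8}. Now deg[8]=0, deg[2]=1.
Final: two remaining deg-1 vertices are 2, 9. Add edge {2,9}.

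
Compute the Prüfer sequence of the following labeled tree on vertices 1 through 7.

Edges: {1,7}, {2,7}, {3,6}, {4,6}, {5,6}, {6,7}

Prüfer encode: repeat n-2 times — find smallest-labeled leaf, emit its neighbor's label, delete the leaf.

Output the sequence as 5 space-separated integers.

Step 1: leaves = {1,2,3,4,5}. Remove smallest leaf 1, emit neighbor 7.
Step 2: leaves = {2,3,4,5}. Remove smallest leaf 2, emit neighbor 7.
Step 3: leaves = {3,4,5,7}. Remove smallest leaf 3, emit neighbor 6.
Step 4: leaves = {4,5,7}. Remove smallest leaf 4, emit neighbor 6.
Step 5: leaves = {5,7}. Remove smallest leaf 5, emit neighbor 6.
Done: 2 vertices remain (6, 7). Sequence = [7 7 6 6 6]

Answer: 7 7 6 6 6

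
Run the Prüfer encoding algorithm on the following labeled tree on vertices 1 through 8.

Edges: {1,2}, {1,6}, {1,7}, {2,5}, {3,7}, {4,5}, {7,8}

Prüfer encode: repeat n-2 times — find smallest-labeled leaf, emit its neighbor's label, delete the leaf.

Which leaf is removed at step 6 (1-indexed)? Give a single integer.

Step 1: current leaves = {3,4,6,8}. Remove leaf 3 (neighbor: 7).
Step 2: current leaves = {4,6,8}. Remove leaf 4 (neighbor: 5).
Step 3: current leaves = {5,6,8}. Remove leaf 5 (neighbor: 2).
Step 4: current leaves = {2,6,8}. Remove leaf 2 (neighbor: 1).
Step 5: current leaves = {6,8}. Remove leaf 6 (neighbor: 1).
Step 6: current leaves = {1,8}. Remove leaf 1 (neighbor: 7).

Answer: 1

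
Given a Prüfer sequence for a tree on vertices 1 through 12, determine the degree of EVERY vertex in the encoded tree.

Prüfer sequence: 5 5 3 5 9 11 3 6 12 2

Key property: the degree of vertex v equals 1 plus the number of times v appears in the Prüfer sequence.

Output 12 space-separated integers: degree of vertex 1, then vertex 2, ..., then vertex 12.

Answer: 1 2 3 1 4 2 1 1 2 1 2 2

Derivation:
p_1 = 5: count[5] becomes 1
p_2 = 5: count[5] becomes 2
p_3 = 3: count[3] becomes 1
p_4 = 5: count[5] becomes 3
p_5 = 9: count[9] becomes 1
p_6 = 11: count[11] becomes 1
p_7 = 3: count[3] becomes 2
p_8 = 6: count[6] becomes 1
p_9 = 12: count[12] becomes 1
p_10 = 2: count[2] becomes 1
Degrees (1 + count): deg[1]=1+0=1, deg[2]=1+1=2, deg[3]=1+2=3, deg[4]=1+0=1, deg[5]=1+3=4, deg[6]=1+1=2, deg[7]=1+0=1, deg[8]=1+0=1, deg[9]=1+1=2, deg[10]=1+0=1, deg[11]=1+1=2, deg[12]=1+1=2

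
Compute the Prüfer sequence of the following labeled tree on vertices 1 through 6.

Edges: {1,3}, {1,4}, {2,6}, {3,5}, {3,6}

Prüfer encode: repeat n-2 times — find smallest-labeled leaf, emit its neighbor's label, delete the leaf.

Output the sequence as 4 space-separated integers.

Answer: 6 1 3 3

Derivation:
Step 1: leaves = {2,4,5}. Remove smallest leaf 2, emit neighbor 6.
Step 2: leaves = {4,5,6}. Remove smallest leaf 4, emit neighbor 1.
Step 3: leaves = {1,5,6}. Remove smallest leaf 1, emit neighbor 3.
Step 4: leaves = {5,6}. Remove smallest leaf 5, emit neighbor 3.
Done: 2 vertices remain (3, 6). Sequence = [6 1 3 3]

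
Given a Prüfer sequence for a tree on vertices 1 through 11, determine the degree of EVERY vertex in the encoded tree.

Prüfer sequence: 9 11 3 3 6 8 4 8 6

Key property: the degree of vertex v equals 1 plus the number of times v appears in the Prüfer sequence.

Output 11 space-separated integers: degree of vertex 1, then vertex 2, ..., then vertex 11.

Answer: 1 1 3 2 1 3 1 3 2 1 2

Derivation:
p_1 = 9: count[9] becomes 1
p_2 = 11: count[11] becomes 1
p_3 = 3: count[3] becomes 1
p_4 = 3: count[3] becomes 2
p_5 = 6: count[6] becomes 1
p_6 = 8: count[8] becomes 1
p_7 = 4: count[4] becomes 1
p_8 = 8: count[8] becomes 2
p_9 = 6: count[6] becomes 2
Degrees (1 + count): deg[1]=1+0=1, deg[2]=1+0=1, deg[3]=1+2=3, deg[4]=1+1=2, deg[5]=1+0=1, deg[6]=1+2=3, deg[7]=1+0=1, deg[8]=1+2=3, deg[9]=1+1=2, deg[10]=1+0=1, deg[11]=1+1=2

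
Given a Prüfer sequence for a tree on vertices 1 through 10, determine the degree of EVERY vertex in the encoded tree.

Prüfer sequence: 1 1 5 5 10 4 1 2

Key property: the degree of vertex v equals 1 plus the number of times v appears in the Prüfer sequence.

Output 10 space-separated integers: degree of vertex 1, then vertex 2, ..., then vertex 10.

Answer: 4 2 1 2 3 1 1 1 1 2

Derivation:
p_1 = 1: count[1] becomes 1
p_2 = 1: count[1] becomes 2
p_3 = 5: count[5] becomes 1
p_4 = 5: count[5] becomes 2
p_5 = 10: count[10] becomes 1
p_6 = 4: count[4] becomes 1
p_7 = 1: count[1] becomes 3
p_8 = 2: count[2] becomes 1
Degrees (1 + count): deg[1]=1+3=4, deg[2]=1+1=2, deg[3]=1+0=1, deg[4]=1+1=2, deg[5]=1+2=3, deg[6]=1+0=1, deg[7]=1+0=1, deg[8]=1+0=1, deg[9]=1+0=1, deg[10]=1+1=2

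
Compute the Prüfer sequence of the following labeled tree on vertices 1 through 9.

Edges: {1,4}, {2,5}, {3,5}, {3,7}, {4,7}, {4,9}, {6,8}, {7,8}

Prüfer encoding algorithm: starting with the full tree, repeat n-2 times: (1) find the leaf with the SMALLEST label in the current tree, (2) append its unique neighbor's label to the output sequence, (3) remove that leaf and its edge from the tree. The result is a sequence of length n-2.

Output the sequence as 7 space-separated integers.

Step 1: leaves = {1,2,6,9}. Remove smallest leaf 1, emit neighbor 4.
Step 2: leaves = {2,6,9}. Remove smallest leaf 2, emit neighbor 5.
Step 3: leaves = {5,6,9}. Remove smallest leaf 5, emit neighbor 3.
Step 4: leaves = {3,6,9}. Remove smallest leaf 3, emit neighbor 7.
Step 5: leaves = {6,9}. Remove smallest leaf 6, emit neighbor 8.
Step 6: leaves = {8,9}. Remove smallest leaf 8, emit neighbor 7.
Step 7: leaves = {7,9}. Remove smallest leaf 7, emit neighbor 4.
Done: 2 vertices remain (4, 9). Sequence = [4 5 3 7 8 7 4]

Answer: 4 5 3 7 8 7 4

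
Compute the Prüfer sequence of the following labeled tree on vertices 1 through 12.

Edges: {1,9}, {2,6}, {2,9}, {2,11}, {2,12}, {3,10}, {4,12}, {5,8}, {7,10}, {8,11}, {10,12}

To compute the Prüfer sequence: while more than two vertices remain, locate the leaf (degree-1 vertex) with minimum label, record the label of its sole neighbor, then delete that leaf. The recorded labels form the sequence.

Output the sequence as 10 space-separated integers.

Answer: 9 10 12 8 2 10 11 2 12 2

Derivation:
Step 1: leaves = {1,3,4,5,6,7}. Remove smallest leaf 1, emit neighbor 9.
Step 2: leaves = {3,4,5,6,7,9}. Remove smallest leaf 3, emit neighbor 10.
Step 3: leaves = {4,5,6,7,9}. Remove smallest leaf 4, emit neighbor 12.
Step 4: leaves = {5,6,7,9}. Remove smallest leaf 5, emit neighbor 8.
Step 5: leaves = {6,7,8,9}. Remove smallest leaf 6, emit neighbor 2.
Step 6: leaves = {7,8,9}. Remove smallest leaf 7, emit neighbor 10.
Step 7: leaves = {8,9,10}. Remove smallest leaf 8, emit neighbor 11.
Step 8: leaves = {9,10,11}. Remove smallest leaf 9, emit neighbor 2.
Step 9: leaves = {10,11}. Remove smallest leaf 10, emit neighbor 12.
Step 10: leaves = {11,12}. Remove smallest leaf 11, emit neighbor 2.
Done: 2 vertices remain (2, 12). Sequence = [9 10 12 8 2 10 11 2 12 2]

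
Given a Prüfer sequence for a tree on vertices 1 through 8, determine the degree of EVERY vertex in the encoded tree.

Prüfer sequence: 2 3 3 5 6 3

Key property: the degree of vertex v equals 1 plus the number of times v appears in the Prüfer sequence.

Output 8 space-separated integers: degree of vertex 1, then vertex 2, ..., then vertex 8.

Answer: 1 2 4 1 2 2 1 1

Derivation:
p_1 = 2: count[2] becomes 1
p_2 = 3: count[3] becomes 1
p_3 = 3: count[3] becomes 2
p_4 = 5: count[5] becomes 1
p_5 = 6: count[6] becomes 1
p_6 = 3: count[3] becomes 3
Degrees (1 + count): deg[1]=1+0=1, deg[2]=1+1=2, deg[3]=1+3=4, deg[4]=1+0=1, deg[5]=1+1=2, deg[6]=1+1=2, deg[7]=1+0=1, deg[8]=1+0=1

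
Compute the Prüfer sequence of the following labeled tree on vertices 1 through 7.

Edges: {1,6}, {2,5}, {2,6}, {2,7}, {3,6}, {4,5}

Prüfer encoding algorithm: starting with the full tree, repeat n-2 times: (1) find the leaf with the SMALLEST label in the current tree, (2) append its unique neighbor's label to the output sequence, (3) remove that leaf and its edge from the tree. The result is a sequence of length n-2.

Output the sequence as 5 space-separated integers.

Answer: 6 6 5 2 2

Derivation:
Step 1: leaves = {1,3,4,7}. Remove smallest leaf 1, emit neighbor 6.
Step 2: leaves = {3,4,7}. Remove smallest leaf 3, emit neighbor 6.
Step 3: leaves = {4,6,7}. Remove smallest leaf 4, emit neighbor 5.
Step 4: leaves = {5,6,7}. Remove smallest leaf 5, emit neighbor 2.
Step 5: leaves = {6,7}. Remove smallest leaf 6, emit neighbor 2.
Done: 2 vertices remain (2, 7). Sequence = [6 6 5 2 2]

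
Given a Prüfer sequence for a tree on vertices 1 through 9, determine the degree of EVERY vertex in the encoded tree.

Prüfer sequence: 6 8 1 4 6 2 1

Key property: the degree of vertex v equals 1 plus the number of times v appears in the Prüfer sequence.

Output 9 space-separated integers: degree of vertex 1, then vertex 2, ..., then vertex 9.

Answer: 3 2 1 2 1 3 1 2 1

Derivation:
p_1 = 6: count[6] becomes 1
p_2 = 8: count[8] becomes 1
p_3 = 1: count[1] becomes 1
p_4 = 4: count[4] becomes 1
p_5 = 6: count[6] becomes 2
p_6 = 2: count[2] becomes 1
p_7 = 1: count[1] becomes 2
Degrees (1 + count): deg[1]=1+2=3, deg[2]=1+1=2, deg[3]=1+0=1, deg[4]=1+1=2, deg[5]=1+0=1, deg[6]=1+2=3, deg[7]=1+0=1, deg[8]=1+1=2, deg[9]=1+0=1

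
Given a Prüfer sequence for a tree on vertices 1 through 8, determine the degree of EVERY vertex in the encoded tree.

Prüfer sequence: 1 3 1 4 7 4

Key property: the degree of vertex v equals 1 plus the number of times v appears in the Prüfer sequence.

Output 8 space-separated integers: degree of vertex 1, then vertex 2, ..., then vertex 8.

p_1 = 1: count[1] becomes 1
p_2 = 3: count[3] becomes 1
p_3 = 1: count[1] becomes 2
p_4 = 4: count[4] becomes 1
p_5 = 7: count[7] becomes 1
p_6 = 4: count[4] becomes 2
Degrees (1 + count): deg[1]=1+2=3, deg[2]=1+0=1, deg[3]=1+1=2, deg[4]=1+2=3, deg[5]=1+0=1, deg[6]=1+0=1, deg[7]=1+1=2, deg[8]=1+0=1

Answer: 3 1 2 3 1 1 2 1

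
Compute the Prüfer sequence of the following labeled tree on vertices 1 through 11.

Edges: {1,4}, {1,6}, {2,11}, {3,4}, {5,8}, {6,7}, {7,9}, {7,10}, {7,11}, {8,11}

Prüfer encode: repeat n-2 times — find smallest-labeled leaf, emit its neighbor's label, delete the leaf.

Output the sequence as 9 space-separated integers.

Answer: 11 4 1 6 8 7 11 7 7

Derivation:
Step 1: leaves = {2,3,5,9,10}. Remove smallest leaf 2, emit neighbor 11.
Step 2: leaves = {3,5,9,10}. Remove smallest leaf 3, emit neighbor 4.
Step 3: leaves = {4,5,9,10}. Remove smallest leaf 4, emit neighbor 1.
Step 4: leaves = {1,5,9,10}. Remove smallest leaf 1, emit neighbor 6.
Step 5: leaves = {5,6,9,10}. Remove smallest leaf 5, emit neighbor 8.
Step 6: leaves = {6,8,9,10}. Remove smallest leaf 6, emit neighbor 7.
Step 7: leaves = {8,9,10}. Remove smallest leaf 8, emit neighbor 11.
Step 8: leaves = {9,10,11}. Remove smallest leaf 9, emit neighbor 7.
Step 9: leaves = {10,11}. Remove smallest leaf 10, emit neighbor 7.
Done: 2 vertices remain (7, 11). Sequence = [11 4 1 6 8 7 11 7 7]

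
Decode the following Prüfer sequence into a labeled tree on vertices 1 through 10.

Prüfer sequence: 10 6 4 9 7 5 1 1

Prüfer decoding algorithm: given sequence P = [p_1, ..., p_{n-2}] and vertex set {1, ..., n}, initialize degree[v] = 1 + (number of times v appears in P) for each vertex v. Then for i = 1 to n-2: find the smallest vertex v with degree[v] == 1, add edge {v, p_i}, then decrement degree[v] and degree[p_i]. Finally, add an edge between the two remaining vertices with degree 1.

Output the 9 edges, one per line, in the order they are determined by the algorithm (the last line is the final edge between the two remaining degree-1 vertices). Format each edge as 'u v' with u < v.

Initial degrees: {1:3, 2:1, 3:1, 4:2, 5:2, 6:2, 7:2, 8:1, 9:2, 10:2}
Step 1: smallest deg-1 vertex = 2, p_1 = 10. Add edge {2,10}. Now deg[2]=0, deg[10]=1.
Step 2: smallest deg-1 vertex = 3, p_2 = 6. Add edge {3,6}. Now deg[3]=0, deg[6]=1.
Step 3: smallest deg-1 vertex = 6, p_3 = 4. Add edge {4,6}. Now deg[6]=0, deg[4]=1.
Step 4: smallest deg-1 vertex = 4, p_4 = 9. Add edge {4,9}. Now deg[4]=0, deg[9]=1.
Step 5: smallest deg-1 vertex = 8, p_5 = 7. Add edge {7,8}. Now deg[8]=0, deg[7]=1.
Step 6: smallest deg-1 vertex = 7, p_6 = 5. Add edge {5,7}. Now deg[7]=0, deg[5]=1.
Step 7: smallest deg-1 vertex = 5, p_7 = 1. Add edge {1,5}. Now deg[5]=0, deg[1]=2.
Step 8: smallest deg-1 vertex = 9, p_8 = 1. Add edge {1,9}. Now deg[9]=0, deg[1]=1.
Final: two remaining deg-1 vertices are 1, 10. Add edge {1,10}.

Answer: 2 10
3 6
4 6
4 9
7 8
5 7
1 5
1 9
1 10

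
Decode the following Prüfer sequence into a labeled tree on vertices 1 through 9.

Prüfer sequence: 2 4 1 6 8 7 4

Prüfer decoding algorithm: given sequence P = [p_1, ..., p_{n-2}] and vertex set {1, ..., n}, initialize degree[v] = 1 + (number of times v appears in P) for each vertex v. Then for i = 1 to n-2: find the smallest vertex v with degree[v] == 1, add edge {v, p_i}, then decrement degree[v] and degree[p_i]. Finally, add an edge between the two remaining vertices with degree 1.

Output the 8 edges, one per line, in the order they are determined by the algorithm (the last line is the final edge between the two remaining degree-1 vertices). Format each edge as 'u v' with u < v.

Initial degrees: {1:2, 2:2, 3:1, 4:3, 5:1, 6:2, 7:2, 8:2, 9:1}
Step 1: smallest deg-1 vertex = 3, p_1 = 2. Add edge {2,3}. Now deg[3]=0, deg[2]=1.
Step 2: smallest deg-1 vertex = 2, p_2 = 4. Add edge {2,4}. Now deg[2]=0, deg[4]=2.
Step 3: smallest deg-1 vertex = 5, p_3 = 1. Add edge {1,5}. Now deg[5]=0, deg[1]=1.
Step 4: smallest deg-1 vertex = 1, p_4 = 6. Add edge {1,6}. Now deg[1]=0, deg[6]=1.
Step 5: smallest deg-1 vertex = 6, p_5 = 8. Add edge {6,8}. Now deg[6]=0, deg[8]=1.
Step 6: smallest deg-1 vertex = 8, p_6 = 7. Add edge {7,8}. Now deg[8]=0, deg[7]=1.
Step 7: smallest deg-1 vertex = 7, p_7 = 4. Add edge {4,7}. Now deg[7]=0, deg[4]=1.
Final: two remaining deg-1 vertices are 4, 9. Add edge {4,9}.

Answer: 2 3
2 4
1 5
1 6
6 8
7 8
4 7
4 9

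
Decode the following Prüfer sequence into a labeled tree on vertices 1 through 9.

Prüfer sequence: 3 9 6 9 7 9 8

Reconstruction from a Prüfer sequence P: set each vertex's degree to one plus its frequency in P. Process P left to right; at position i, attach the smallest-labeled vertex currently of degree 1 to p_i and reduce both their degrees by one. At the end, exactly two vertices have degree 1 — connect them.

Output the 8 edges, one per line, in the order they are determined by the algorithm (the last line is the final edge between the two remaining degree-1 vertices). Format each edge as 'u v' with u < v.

Initial degrees: {1:1, 2:1, 3:2, 4:1, 5:1, 6:2, 7:2, 8:2, 9:4}
Step 1: smallest deg-1 vertex = 1, p_1 = 3. Add edge {1,3}. Now deg[1]=0, deg[3]=1.
Step 2: smallest deg-1 vertex = 2, p_2 = 9. Add edge {2,9}. Now deg[2]=0, deg[9]=3.
Step 3: smallest deg-1 vertex = 3, p_3 = 6. Add edge {3,6}. Now deg[3]=0, deg[6]=1.
Step 4: smallest deg-1 vertex = 4, p_4 = 9. Add edge {4,9}. Now deg[4]=0, deg[9]=2.
Step 5: smallest deg-1 vertex = 5, p_5 = 7. Add edge {5,7}. Now deg[5]=0, deg[7]=1.
Step 6: smallest deg-1 vertex = 6, p_6 = 9. Add edge {6,9}. Now deg[6]=0, deg[9]=1.
Step 7: smallest deg-1 vertex = 7, p_7 = 8. Add edge {7,8}. Now deg[7]=0, deg[8]=1.
Final: two remaining deg-1 vertices are 8, 9. Add edge {8,9}.

Answer: 1 3
2 9
3 6
4 9
5 7
6 9
7 8
8 9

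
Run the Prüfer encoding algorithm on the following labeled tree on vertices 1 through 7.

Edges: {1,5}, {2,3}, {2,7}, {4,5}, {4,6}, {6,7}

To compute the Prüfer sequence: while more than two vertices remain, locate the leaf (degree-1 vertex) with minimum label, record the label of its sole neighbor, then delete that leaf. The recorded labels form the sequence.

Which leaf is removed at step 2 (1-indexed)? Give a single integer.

Step 1: current leaves = {1,3}. Remove leaf 1 (neighbor: 5).
Step 2: current leaves = {3,5}. Remove leaf 3 (neighbor: 2).

Answer: 3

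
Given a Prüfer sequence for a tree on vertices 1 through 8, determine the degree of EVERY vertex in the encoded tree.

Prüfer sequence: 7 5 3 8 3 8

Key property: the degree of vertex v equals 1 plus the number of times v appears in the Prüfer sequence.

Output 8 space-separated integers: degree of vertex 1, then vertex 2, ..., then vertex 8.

Answer: 1 1 3 1 2 1 2 3

Derivation:
p_1 = 7: count[7] becomes 1
p_2 = 5: count[5] becomes 1
p_3 = 3: count[3] becomes 1
p_4 = 8: count[8] becomes 1
p_5 = 3: count[3] becomes 2
p_6 = 8: count[8] becomes 2
Degrees (1 + count): deg[1]=1+0=1, deg[2]=1+0=1, deg[3]=1+2=3, deg[4]=1+0=1, deg[5]=1+1=2, deg[6]=1+0=1, deg[7]=1+1=2, deg[8]=1+2=3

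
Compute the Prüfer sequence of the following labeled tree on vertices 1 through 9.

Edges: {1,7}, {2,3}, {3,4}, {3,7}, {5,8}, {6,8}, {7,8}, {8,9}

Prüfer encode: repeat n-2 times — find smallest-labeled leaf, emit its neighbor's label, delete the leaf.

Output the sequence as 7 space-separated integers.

Answer: 7 3 3 7 8 8 8

Derivation:
Step 1: leaves = {1,2,4,5,6,9}. Remove smallest leaf 1, emit neighbor 7.
Step 2: leaves = {2,4,5,6,9}. Remove smallest leaf 2, emit neighbor 3.
Step 3: leaves = {4,5,6,9}. Remove smallest leaf 4, emit neighbor 3.
Step 4: leaves = {3,5,6,9}. Remove smallest leaf 3, emit neighbor 7.
Step 5: leaves = {5,6,7,9}. Remove smallest leaf 5, emit neighbor 8.
Step 6: leaves = {6,7,9}. Remove smallest leaf 6, emit neighbor 8.
Step 7: leaves = {7,9}. Remove smallest leaf 7, emit neighbor 8.
Done: 2 vertices remain (8, 9). Sequence = [7 3 3 7 8 8 8]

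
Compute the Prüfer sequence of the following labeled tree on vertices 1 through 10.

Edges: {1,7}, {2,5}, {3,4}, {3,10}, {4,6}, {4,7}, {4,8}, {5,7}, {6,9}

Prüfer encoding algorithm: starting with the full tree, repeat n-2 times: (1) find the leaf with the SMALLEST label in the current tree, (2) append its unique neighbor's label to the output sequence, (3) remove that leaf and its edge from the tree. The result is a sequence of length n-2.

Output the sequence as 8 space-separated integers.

Answer: 7 5 7 4 4 6 4 3

Derivation:
Step 1: leaves = {1,2,8,9,10}. Remove smallest leaf 1, emit neighbor 7.
Step 2: leaves = {2,8,9,10}. Remove smallest leaf 2, emit neighbor 5.
Step 3: leaves = {5,8,9,10}. Remove smallest leaf 5, emit neighbor 7.
Step 4: leaves = {7,8,9,10}. Remove smallest leaf 7, emit neighbor 4.
Step 5: leaves = {8,9,10}. Remove smallest leaf 8, emit neighbor 4.
Step 6: leaves = {9,10}. Remove smallest leaf 9, emit neighbor 6.
Step 7: leaves = {6,10}. Remove smallest leaf 6, emit neighbor 4.
Step 8: leaves = {4,10}. Remove smallest leaf 4, emit neighbor 3.
Done: 2 vertices remain (3, 10). Sequence = [7 5 7 4 4 6 4 3]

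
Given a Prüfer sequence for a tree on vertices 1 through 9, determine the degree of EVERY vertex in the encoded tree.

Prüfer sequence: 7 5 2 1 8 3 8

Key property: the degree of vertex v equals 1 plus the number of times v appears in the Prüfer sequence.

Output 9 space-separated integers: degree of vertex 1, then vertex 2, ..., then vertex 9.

Answer: 2 2 2 1 2 1 2 3 1

Derivation:
p_1 = 7: count[7] becomes 1
p_2 = 5: count[5] becomes 1
p_3 = 2: count[2] becomes 1
p_4 = 1: count[1] becomes 1
p_5 = 8: count[8] becomes 1
p_6 = 3: count[3] becomes 1
p_7 = 8: count[8] becomes 2
Degrees (1 + count): deg[1]=1+1=2, deg[2]=1+1=2, deg[3]=1+1=2, deg[4]=1+0=1, deg[5]=1+1=2, deg[6]=1+0=1, deg[7]=1+1=2, deg[8]=1+2=3, deg[9]=1+0=1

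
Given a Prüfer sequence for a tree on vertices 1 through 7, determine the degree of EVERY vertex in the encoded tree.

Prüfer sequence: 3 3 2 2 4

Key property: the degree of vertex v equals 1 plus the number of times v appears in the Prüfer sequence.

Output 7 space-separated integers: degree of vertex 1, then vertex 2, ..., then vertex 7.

Answer: 1 3 3 2 1 1 1

Derivation:
p_1 = 3: count[3] becomes 1
p_2 = 3: count[3] becomes 2
p_3 = 2: count[2] becomes 1
p_4 = 2: count[2] becomes 2
p_5 = 4: count[4] becomes 1
Degrees (1 + count): deg[1]=1+0=1, deg[2]=1+2=3, deg[3]=1+2=3, deg[4]=1+1=2, deg[5]=1+0=1, deg[6]=1+0=1, deg[7]=1+0=1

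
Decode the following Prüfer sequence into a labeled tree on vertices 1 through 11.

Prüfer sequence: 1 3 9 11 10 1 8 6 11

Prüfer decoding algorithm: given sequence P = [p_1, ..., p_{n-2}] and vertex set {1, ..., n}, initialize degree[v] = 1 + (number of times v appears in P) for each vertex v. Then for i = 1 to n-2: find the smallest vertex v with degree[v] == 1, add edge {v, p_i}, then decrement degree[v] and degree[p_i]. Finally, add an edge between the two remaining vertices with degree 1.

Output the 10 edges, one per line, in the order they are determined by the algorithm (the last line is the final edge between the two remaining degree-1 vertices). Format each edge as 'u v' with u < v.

Initial degrees: {1:3, 2:1, 3:2, 4:1, 5:1, 6:2, 7:1, 8:2, 9:2, 10:2, 11:3}
Step 1: smallest deg-1 vertex = 2, p_1 = 1. Add edge {1,2}. Now deg[2]=0, deg[1]=2.
Step 2: smallest deg-1 vertex = 4, p_2 = 3. Add edge {3,4}. Now deg[4]=0, deg[3]=1.
Step 3: smallest deg-1 vertex = 3, p_3 = 9. Add edge {3,9}. Now deg[3]=0, deg[9]=1.
Step 4: smallest deg-1 vertex = 5, p_4 = 11. Add edge {5,11}. Now deg[5]=0, deg[11]=2.
Step 5: smallest deg-1 vertex = 7, p_5 = 10. Add edge {7,10}. Now deg[7]=0, deg[10]=1.
Step 6: smallest deg-1 vertex = 9, p_6 = 1. Add edge {1,9}. Now deg[9]=0, deg[1]=1.
Step 7: smallest deg-1 vertex = 1, p_7 = 8. Add edge {1,8}. Now deg[1]=0, deg[8]=1.
Step 8: smallest deg-1 vertex = 8, p_8 = 6. Add edge {6,8}. Now deg[8]=0, deg[6]=1.
Step 9: smallest deg-1 vertex = 6, p_9 = 11. Add edge {6,11}. Now deg[6]=0, deg[11]=1.
Final: two remaining deg-1 vertices are 10, 11. Add edge {10,11}.

Answer: 1 2
3 4
3 9
5 11
7 10
1 9
1 8
6 8
6 11
10 11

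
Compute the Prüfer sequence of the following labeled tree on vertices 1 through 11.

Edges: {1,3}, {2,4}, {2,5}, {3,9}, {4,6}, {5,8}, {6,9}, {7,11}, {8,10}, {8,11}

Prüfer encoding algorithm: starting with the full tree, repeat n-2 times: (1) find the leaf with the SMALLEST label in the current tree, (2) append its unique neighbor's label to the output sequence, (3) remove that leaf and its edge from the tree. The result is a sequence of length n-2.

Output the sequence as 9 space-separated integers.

Step 1: leaves = {1,7,10}. Remove smallest leaf 1, emit neighbor 3.
Step 2: leaves = {3,7,10}. Remove smallest leaf 3, emit neighbor 9.
Step 3: leaves = {7,9,10}. Remove smallest leaf 7, emit neighbor 11.
Step 4: leaves = {9,10,11}. Remove smallest leaf 9, emit neighbor 6.
Step 5: leaves = {6,10,11}. Remove smallest leaf 6, emit neighbor 4.
Step 6: leaves = {4,10,11}. Remove smallest leaf 4, emit neighbor 2.
Step 7: leaves = {2,10,11}. Remove smallest leaf 2, emit neighbor 5.
Step 8: leaves = {5,10,11}. Remove smallest leaf 5, emit neighbor 8.
Step 9: leaves = {10,11}. Remove smallest leaf 10, emit neighbor 8.
Done: 2 vertices remain (8, 11). Sequence = [3 9 11 6 4 2 5 8 8]

Answer: 3 9 11 6 4 2 5 8 8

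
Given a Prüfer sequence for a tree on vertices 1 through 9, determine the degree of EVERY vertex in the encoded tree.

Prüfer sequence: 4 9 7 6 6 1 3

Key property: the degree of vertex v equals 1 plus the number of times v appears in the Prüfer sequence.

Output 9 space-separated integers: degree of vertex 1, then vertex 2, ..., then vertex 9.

p_1 = 4: count[4] becomes 1
p_2 = 9: count[9] becomes 1
p_3 = 7: count[7] becomes 1
p_4 = 6: count[6] becomes 1
p_5 = 6: count[6] becomes 2
p_6 = 1: count[1] becomes 1
p_7 = 3: count[3] becomes 1
Degrees (1 + count): deg[1]=1+1=2, deg[2]=1+0=1, deg[3]=1+1=2, deg[4]=1+1=2, deg[5]=1+0=1, deg[6]=1+2=3, deg[7]=1+1=2, deg[8]=1+0=1, deg[9]=1+1=2

Answer: 2 1 2 2 1 3 2 1 2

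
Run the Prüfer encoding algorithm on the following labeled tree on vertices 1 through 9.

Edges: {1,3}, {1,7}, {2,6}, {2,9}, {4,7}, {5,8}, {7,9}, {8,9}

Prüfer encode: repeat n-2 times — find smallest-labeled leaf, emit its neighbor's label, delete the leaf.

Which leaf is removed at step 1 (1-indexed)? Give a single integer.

Answer: 3

Derivation:
Step 1: current leaves = {3,4,5,6}. Remove leaf 3 (neighbor: 1).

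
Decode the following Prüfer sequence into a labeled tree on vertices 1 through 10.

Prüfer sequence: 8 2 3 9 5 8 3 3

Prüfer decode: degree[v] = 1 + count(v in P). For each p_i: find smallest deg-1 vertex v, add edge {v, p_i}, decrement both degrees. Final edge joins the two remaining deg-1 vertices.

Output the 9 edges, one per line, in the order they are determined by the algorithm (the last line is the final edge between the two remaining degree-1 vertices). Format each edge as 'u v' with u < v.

Answer: 1 8
2 4
2 3
6 9
5 7
5 8
3 8
3 9
3 10

Derivation:
Initial degrees: {1:1, 2:2, 3:4, 4:1, 5:2, 6:1, 7:1, 8:3, 9:2, 10:1}
Step 1: smallest deg-1 vertex = 1, p_1 = 8. Add edge {1,8}. Now deg[1]=0, deg[8]=2.
Step 2: smallest deg-1 vertex = 4, p_2 = 2. Add edge {2,4}. Now deg[4]=0, deg[2]=1.
Step 3: smallest deg-1 vertex = 2, p_3 = 3. Add edge {2,3}. Now deg[2]=0, deg[3]=3.
Step 4: smallest deg-1 vertex = 6, p_4 = 9. Add edge {6,9}. Now deg[6]=0, deg[9]=1.
Step 5: smallest deg-1 vertex = 7, p_5 = 5. Add edge {5,7}. Now deg[7]=0, deg[5]=1.
Step 6: smallest deg-1 vertex = 5, p_6 = 8. Add edge {5,8}. Now deg[5]=0, deg[8]=1.
Step 7: smallest deg-1 vertex = 8, p_7 = 3. Add edge {3,8}. Now deg[8]=0, deg[3]=2.
Step 8: smallest deg-1 vertex = 9, p_8 = 3. Add edge {3,9}. Now deg[9]=0, deg[3]=1.
Final: two remaining deg-1 vertices are 3, 10. Add edge {3,10}.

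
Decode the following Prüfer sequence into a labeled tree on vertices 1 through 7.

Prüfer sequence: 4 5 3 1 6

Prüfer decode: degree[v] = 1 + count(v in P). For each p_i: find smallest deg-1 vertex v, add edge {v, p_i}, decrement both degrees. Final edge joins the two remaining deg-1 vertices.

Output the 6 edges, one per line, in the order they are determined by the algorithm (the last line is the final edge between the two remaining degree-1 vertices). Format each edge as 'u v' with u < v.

Initial degrees: {1:2, 2:1, 3:2, 4:2, 5:2, 6:2, 7:1}
Step 1: smallest deg-1 vertex = 2, p_1 = 4. Add edge {2,4}. Now deg[2]=0, deg[4]=1.
Step 2: smallest deg-1 vertex = 4, p_2 = 5. Add edge {4,5}. Now deg[4]=0, deg[5]=1.
Step 3: smallest deg-1 vertex = 5, p_3 = 3. Add edge {3,5}. Now deg[5]=0, deg[3]=1.
Step 4: smallest deg-1 vertex = 3, p_4 = 1. Add edge {1,3}. Now deg[3]=0, deg[1]=1.
Step 5: smallest deg-1 vertex = 1, p_5 = 6. Add edge {1,6}. Now deg[1]=0, deg[6]=1.
Final: two remaining deg-1 vertices are 6, 7. Add edge {6,7}.

Answer: 2 4
4 5
3 5
1 3
1 6
6 7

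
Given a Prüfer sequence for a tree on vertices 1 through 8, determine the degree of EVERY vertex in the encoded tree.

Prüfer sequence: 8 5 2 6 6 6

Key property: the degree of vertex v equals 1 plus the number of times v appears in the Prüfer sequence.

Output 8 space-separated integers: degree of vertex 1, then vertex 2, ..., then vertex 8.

p_1 = 8: count[8] becomes 1
p_2 = 5: count[5] becomes 1
p_3 = 2: count[2] becomes 1
p_4 = 6: count[6] becomes 1
p_5 = 6: count[6] becomes 2
p_6 = 6: count[6] becomes 3
Degrees (1 + count): deg[1]=1+0=1, deg[2]=1+1=2, deg[3]=1+0=1, deg[4]=1+0=1, deg[5]=1+1=2, deg[6]=1+3=4, deg[7]=1+0=1, deg[8]=1+1=2

Answer: 1 2 1 1 2 4 1 2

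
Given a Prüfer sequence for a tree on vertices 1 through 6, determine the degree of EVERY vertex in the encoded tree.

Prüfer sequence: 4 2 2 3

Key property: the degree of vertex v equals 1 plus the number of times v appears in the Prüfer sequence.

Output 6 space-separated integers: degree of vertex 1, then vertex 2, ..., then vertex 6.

Answer: 1 3 2 2 1 1

Derivation:
p_1 = 4: count[4] becomes 1
p_2 = 2: count[2] becomes 1
p_3 = 2: count[2] becomes 2
p_4 = 3: count[3] becomes 1
Degrees (1 + count): deg[1]=1+0=1, deg[2]=1+2=3, deg[3]=1+1=2, deg[4]=1+1=2, deg[5]=1+0=1, deg[6]=1+0=1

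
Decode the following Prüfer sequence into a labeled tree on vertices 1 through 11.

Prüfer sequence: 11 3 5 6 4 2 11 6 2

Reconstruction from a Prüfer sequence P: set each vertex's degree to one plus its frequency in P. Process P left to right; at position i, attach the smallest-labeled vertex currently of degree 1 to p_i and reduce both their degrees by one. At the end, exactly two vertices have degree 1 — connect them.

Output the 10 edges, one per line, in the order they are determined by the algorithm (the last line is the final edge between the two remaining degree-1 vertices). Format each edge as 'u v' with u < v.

Answer: 1 11
3 7
3 5
5 6
4 8
2 4
9 11
6 10
2 6
2 11

Derivation:
Initial degrees: {1:1, 2:3, 3:2, 4:2, 5:2, 6:3, 7:1, 8:1, 9:1, 10:1, 11:3}
Step 1: smallest deg-1 vertex = 1, p_1 = 11. Add edge {1,11}. Now deg[1]=0, deg[11]=2.
Step 2: smallest deg-1 vertex = 7, p_2 = 3. Add edge {3,7}. Now deg[7]=0, deg[3]=1.
Step 3: smallest deg-1 vertex = 3, p_3 = 5. Add edge {3,5}. Now deg[3]=0, deg[5]=1.
Step 4: smallest deg-1 vertex = 5, p_4 = 6. Add edge {5,6}. Now deg[5]=0, deg[6]=2.
Step 5: smallest deg-1 vertex = 8, p_5 = 4. Add edge {4,8}. Now deg[8]=0, deg[4]=1.
Step 6: smallest deg-1 vertex = 4, p_6 = 2. Add edge {2,4}. Now deg[4]=0, deg[2]=2.
Step 7: smallest deg-1 vertex = 9, p_7 = 11. Add edge {9,11}. Now deg[9]=0, deg[11]=1.
Step 8: smallest deg-1 vertex = 10, p_8 = 6. Add edge {6,10}. Now deg[10]=0, deg[6]=1.
Step 9: smallest deg-1 vertex = 6, p_9 = 2. Add edge {2,6}. Now deg[6]=0, deg[2]=1.
Final: two remaining deg-1 vertices are 2, 11. Add edge {2,11}.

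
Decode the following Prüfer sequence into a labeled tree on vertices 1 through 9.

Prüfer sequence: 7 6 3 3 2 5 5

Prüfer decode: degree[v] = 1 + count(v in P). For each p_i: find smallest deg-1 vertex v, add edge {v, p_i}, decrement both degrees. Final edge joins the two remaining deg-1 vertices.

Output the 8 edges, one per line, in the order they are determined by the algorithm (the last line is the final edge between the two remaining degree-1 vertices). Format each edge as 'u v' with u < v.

Answer: 1 7
4 6
3 6
3 7
2 3
2 5
5 8
5 9

Derivation:
Initial degrees: {1:1, 2:2, 3:3, 4:1, 5:3, 6:2, 7:2, 8:1, 9:1}
Step 1: smallest deg-1 vertex = 1, p_1 = 7. Add edge {1,7}. Now deg[1]=0, deg[7]=1.
Step 2: smallest deg-1 vertex = 4, p_2 = 6. Add edge {4,6}. Now deg[4]=0, deg[6]=1.
Step 3: smallest deg-1 vertex = 6, p_3 = 3. Add edge {3,6}. Now deg[6]=0, deg[3]=2.
Step 4: smallest deg-1 vertex = 7, p_4 = 3. Add edge {3,7}. Now deg[7]=0, deg[3]=1.
Step 5: smallest deg-1 vertex = 3, p_5 = 2. Add edge {2,3}. Now deg[3]=0, deg[2]=1.
Step 6: smallest deg-1 vertex = 2, p_6 = 5. Add edge {2,5}. Now deg[2]=0, deg[5]=2.
Step 7: smallest deg-1 vertex = 8, p_7 = 5. Add edge {5,8}. Now deg[8]=0, deg[5]=1.
Final: two remaining deg-1 vertices are 5, 9. Add edge {5,9}.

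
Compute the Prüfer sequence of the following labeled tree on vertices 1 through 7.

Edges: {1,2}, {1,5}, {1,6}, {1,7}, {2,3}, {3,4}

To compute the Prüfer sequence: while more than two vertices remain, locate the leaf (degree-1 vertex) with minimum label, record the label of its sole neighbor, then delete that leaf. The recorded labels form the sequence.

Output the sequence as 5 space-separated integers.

Answer: 3 2 1 1 1

Derivation:
Step 1: leaves = {4,5,6,7}. Remove smallest leaf 4, emit neighbor 3.
Step 2: leaves = {3,5,6,7}. Remove smallest leaf 3, emit neighbor 2.
Step 3: leaves = {2,5,6,7}. Remove smallest leaf 2, emit neighbor 1.
Step 4: leaves = {5,6,7}. Remove smallest leaf 5, emit neighbor 1.
Step 5: leaves = {6,7}. Remove smallest leaf 6, emit neighbor 1.
Done: 2 vertices remain (1, 7). Sequence = [3 2 1 1 1]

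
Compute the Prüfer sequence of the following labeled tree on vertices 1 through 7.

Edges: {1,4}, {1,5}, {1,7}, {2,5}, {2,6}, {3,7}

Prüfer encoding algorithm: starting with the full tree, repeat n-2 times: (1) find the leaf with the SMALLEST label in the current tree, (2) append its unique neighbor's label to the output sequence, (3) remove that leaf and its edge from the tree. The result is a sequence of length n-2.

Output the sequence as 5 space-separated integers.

Step 1: leaves = {3,4,6}. Remove smallest leaf 3, emit neighbor 7.
Step 2: leaves = {4,6,7}. Remove smallest leaf 4, emit neighbor 1.
Step 3: leaves = {6,7}. Remove smallest leaf 6, emit neighbor 2.
Step 4: leaves = {2,7}. Remove smallest leaf 2, emit neighbor 5.
Step 5: leaves = {5,7}. Remove smallest leaf 5, emit neighbor 1.
Done: 2 vertices remain (1, 7). Sequence = [7 1 2 5 1]

Answer: 7 1 2 5 1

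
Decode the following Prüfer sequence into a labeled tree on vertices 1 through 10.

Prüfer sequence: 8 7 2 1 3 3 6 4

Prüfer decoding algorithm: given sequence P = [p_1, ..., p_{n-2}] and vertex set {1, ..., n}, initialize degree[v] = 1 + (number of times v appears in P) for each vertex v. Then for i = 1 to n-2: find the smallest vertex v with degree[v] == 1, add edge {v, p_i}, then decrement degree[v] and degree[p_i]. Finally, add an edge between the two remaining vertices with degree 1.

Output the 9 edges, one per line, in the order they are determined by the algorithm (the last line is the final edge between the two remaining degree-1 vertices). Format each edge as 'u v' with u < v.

Initial degrees: {1:2, 2:2, 3:3, 4:2, 5:1, 6:2, 7:2, 8:2, 9:1, 10:1}
Step 1: smallest deg-1 vertex = 5, p_1 = 8. Add edge {5,8}. Now deg[5]=0, deg[8]=1.
Step 2: smallest deg-1 vertex = 8, p_2 = 7. Add edge {7,8}. Now deg[8]=0, deg[7]=1.
Step 3: smallest deg-1 vertex = 7, p_3 = 2. Add edge {2,7}. Now deg[7]=0, deg[2]=1.
Step 4: smallest deg-1 vertex = 2, p_4 = 1. Add edge {1,2}. Now deg[2]=0, deg[1]=1.
Step 5: smallest deg-1 vertex = 1, p_5 = 3. Add edge {1,3}. Now deg[1]=0, deg[3]=2.
Step 6: smallest deg-1 vertex = 9, p_6 = 3. Add edge {3,9}. Now deg[9]=0, deg[3]=1.
Step 7: smallest deg-1 vertex = 3, p_7 = 6. Add edge {3,6}. Now deg[3]=0, deg[6]=1.
Step 8: smallest deg-1 vertex = 6, p_8 = 4. Add edge {4,6}. Now deg[6]=0, deg[4]=1.
Final: two remaining deg-1 vertices are 4, 10. Add edge {4,10}.

Answer: 5 8
7 8
2 7
1 2
1 3
3 9
3 6
4 6
4 10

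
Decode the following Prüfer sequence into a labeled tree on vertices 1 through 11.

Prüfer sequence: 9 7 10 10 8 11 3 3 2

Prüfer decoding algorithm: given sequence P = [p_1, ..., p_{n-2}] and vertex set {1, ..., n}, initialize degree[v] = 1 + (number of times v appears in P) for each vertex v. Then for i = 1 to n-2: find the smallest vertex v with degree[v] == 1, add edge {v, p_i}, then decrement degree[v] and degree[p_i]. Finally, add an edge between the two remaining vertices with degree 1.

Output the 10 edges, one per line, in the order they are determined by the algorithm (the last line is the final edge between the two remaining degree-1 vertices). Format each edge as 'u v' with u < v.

Answer: 1 9
4 7
5 10
6 10
7 8
8 11
3 9
3 10
2 3
2 11

Derivation:
Initial degrees: {1:1, 2:2, 3:3, 4:1, 5:1, 6:1, 7:2, 8:2, 9:2, 10:3, 11:2}
Step 1: smallest deg-1 vertex = 1, p_1 = 9. Add edge {1,9}. Now deg[1]=0, deg[9]=1.
Step 2: smallest deg-1 vertex = 4, p_2 = 7. Add edge {4,7}. Now deg[4]=0, deg[7]=1.
Step 3: smallest deg-1 vertex = 5, p_3 = 10. Add edge {5,10}. Now deg[5]=0, deg[10]=2.
Step 4: smallest deg-1 vertex = 6, p_4 = 10. Add edge {6,10}. Now deg[6]=0, deg[10]=1.
Step 5: smallest deg-1 vertex = 7, p_5 = 8. Add edge {7,8}. Now deg[7]=0, deg[8]=1.
Step 6: smallest deg-1 vertex = 8, p_6 = 11. Add edge {8,11}. Now deg[8]=0, deg[11]=1.
Step 7: smallest deg-1 vertex = 9, p_7 = 3. Add edge {3,9}. Now deg[9]=0, deg[3]=2.
Step 8: smallest deg-1 vertex = 10, p_8 = 3. Add edge {3,10}. Now deg[10]=0, deg[3]=1.
Step 9: smallest deg-1 vertex = 3, p_9 = 2. Add edge {2,3}. Now deg[3]=0, deg[2]=1.
Final: two remaining deg-1 vertices are 2, 11. Add edge {2,11}.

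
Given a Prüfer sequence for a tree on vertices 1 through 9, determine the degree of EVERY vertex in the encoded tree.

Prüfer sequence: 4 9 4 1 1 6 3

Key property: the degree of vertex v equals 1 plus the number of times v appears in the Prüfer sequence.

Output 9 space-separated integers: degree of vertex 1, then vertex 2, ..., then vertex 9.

p_1 = 4: count[4] becomes 1
p_2 = 9: count[9] becomes 1
p_3 = 4: count[4] becomes 2
p_4 = 1: count[1] becomes 1
p_5 = 1: count[1] becomes 2
p_6 = 6: count[6] becomes 1
p_7 = 3: count[3] becomes 1
Degrees (1 + count): deg[1]=1+2=3, deg[2]=1+0=1, deg[3]=1+1=2, deg[4]=1+2=3, deg[5]=1+0=1, deg[6]=1+1=2, deg[7]=1+0=1, deg[8]=1+0=1, deg[9]=1+1=2

Answer: 3 1 2 3 1 2 1 1 2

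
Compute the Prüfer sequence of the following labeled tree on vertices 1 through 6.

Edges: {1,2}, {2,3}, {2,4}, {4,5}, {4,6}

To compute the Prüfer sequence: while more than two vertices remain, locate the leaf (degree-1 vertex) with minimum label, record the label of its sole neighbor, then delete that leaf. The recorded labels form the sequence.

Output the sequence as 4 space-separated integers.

Step 1: leaves = {1,3,5,6}. Remove smallest leaf 1, emit neighbor 2.
Step 2: leaves = {3,5,6}. Remove smallest leaf 3, emit neighbor 2.
Step 3: leaves = {2,5,6}. Remove smallest leaf 2, emit neighbor 4.
Step 4: leaves = {5,6}. Remove smallest leaf 5, emit neighbor 4.
Done: 2 vertices remain (4, 6). Sequence = [2 2 4 4]

Answer: 2 2 4 4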